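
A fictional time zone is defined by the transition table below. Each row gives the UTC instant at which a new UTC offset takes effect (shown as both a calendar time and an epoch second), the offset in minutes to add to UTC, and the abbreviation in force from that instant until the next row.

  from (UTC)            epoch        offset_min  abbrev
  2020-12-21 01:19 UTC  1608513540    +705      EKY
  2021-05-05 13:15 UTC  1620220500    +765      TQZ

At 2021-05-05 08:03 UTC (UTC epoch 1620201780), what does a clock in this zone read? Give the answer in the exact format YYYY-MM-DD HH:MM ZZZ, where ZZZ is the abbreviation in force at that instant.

Query: 2021-05-05 08:03 UTC
Rule 1/2 (EKY, +11:45): 2020-12-21 01:19 UTC ≤ query < 2021-05-05 13:15 UTC
8·60 + 3 + 705 = 1188 min
1188 = 0·1440 + 1188; 1188 = 19·60 + 48 → 19:48, same day
→ 2021-05-05 19:48 EKY

2021-05-05 19:48 EKY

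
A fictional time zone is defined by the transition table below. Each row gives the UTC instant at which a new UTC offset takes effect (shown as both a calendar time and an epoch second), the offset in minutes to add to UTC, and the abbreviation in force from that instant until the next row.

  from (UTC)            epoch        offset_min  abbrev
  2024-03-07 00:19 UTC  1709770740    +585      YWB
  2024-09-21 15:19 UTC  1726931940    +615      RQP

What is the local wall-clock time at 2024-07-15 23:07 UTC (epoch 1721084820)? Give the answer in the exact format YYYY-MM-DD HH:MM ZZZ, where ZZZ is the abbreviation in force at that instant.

2024-07-16 08:52 YWB

Query: 2024-07-15 23:07 UTC
Rule 1/2 (YWB, +09:45): 2024-03-07 00:19 UTC ≤ query < 2024-09-21 15:19 UTC
23·60 + 7 + 585 = 1972 min
1972 = 1·1440 + 532; 532 = 8·60 + 52 → 08:52, 2024-07-15 + 1 day = 2024-07-16
→ 2024-07-16 08:52 YWB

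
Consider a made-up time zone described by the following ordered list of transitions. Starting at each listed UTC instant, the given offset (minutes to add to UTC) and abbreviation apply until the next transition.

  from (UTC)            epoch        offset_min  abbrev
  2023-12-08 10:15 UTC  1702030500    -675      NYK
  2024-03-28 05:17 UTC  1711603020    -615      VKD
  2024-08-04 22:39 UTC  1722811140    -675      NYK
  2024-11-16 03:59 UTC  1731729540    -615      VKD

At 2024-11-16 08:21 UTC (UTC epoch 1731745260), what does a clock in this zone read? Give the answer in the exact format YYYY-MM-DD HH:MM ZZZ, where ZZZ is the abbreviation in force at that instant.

2024-11-15 22:06 VKD

Query: 2024-11-16 08:21 UTC
Rule 4/4 (VKD, -10:15): 2024-11-16 03:59 UTC ≤ query < +∞
8·60 + 21 - 615 = -114 min
-114 = -1·1440 + 1326; 1326 = 22·60 + 6 → 22:06, 2024-11-16 - 1 day = 2024-11-15
→ 2024-11-15 22:06 VKD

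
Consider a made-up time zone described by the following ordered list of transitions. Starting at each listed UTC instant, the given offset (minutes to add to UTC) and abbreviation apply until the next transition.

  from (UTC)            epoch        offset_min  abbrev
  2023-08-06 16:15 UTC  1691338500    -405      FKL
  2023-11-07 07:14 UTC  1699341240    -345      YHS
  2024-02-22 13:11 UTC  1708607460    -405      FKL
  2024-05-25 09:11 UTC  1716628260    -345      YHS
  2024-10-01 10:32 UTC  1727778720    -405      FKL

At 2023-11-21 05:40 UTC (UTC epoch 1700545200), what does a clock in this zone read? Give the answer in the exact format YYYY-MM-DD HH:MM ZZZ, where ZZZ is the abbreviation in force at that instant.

Query: 2023-11-21 05:40 UTC
Rule 2/5 (YHS, -05:45): 2023-11-07 07:14 UTC ≤ query < 2024-02-22 13:11 UTC
5·60 + 40 - 345 = -5 min
-5 = -1·1440 + 1435; 1435 = 23·60 + 55 → 23:55, 2023-11-21 - 1 day = 2023-11-20
→ 2023-11-20 23:55 YHS

2023-11-20 23:55 YHS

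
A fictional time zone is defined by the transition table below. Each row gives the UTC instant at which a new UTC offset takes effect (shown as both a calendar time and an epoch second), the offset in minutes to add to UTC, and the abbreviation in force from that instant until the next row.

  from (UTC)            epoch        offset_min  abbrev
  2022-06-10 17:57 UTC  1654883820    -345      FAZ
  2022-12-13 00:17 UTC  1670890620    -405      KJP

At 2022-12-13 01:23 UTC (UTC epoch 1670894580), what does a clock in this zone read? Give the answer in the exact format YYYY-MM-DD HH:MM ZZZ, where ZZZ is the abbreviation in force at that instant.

Query: 2022-12-13 01:23 UTC
Rule 2/2 (KJP, -06:45): 2022-12-13 00:17 UTC ≤ query < +∞
1·60 + 23 - 405 = -322 min
-322 = -1·1440 + 1118; 1118 = 18·60 + 38 → 18:38, 2022-12-13 - 1 day = 2022-12-12
→ 2022-12-12 18:38 KJP

2022-12-12 18:38 KJP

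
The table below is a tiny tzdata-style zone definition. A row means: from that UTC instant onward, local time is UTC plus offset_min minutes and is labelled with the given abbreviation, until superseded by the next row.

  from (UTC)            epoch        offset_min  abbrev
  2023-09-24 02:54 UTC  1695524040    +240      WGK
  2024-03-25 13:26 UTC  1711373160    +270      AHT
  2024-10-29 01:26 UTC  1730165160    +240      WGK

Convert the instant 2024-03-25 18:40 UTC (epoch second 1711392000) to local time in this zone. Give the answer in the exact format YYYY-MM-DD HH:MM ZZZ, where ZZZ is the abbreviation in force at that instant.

2024-03-25 23:10 AHT

Query: 2024-03-25 18:40 UTC
Rule 2/3 (AHT, +04:30): 2024-03-25 13:26 UTC ≤ query < 2024-10-29 01:26 UTC
18·60 + 40 + 270 = 1390 min
1390 = 0·1440 + 1390; 1390 = 23·60 + 10 → 23:10, same day
→ 2024-03-25 23:10 AHT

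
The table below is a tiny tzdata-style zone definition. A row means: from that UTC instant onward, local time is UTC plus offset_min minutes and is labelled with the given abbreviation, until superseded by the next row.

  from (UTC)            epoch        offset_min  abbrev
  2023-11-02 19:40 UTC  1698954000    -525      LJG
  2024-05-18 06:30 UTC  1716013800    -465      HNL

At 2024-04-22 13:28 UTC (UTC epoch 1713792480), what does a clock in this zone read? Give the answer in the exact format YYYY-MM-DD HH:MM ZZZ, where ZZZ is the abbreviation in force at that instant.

Query: 2024-04-22 13:28 UTC
Rule 1/2 (LJG, -08:45): 2023-11-02 19:40 UTC ≤ query < 2024-05-18 06:30 UTC
13·60 + 28 - 525 = 283 min
283 = 0·1440 + 283; 283 = 4·60 + 43 → 04:43, same day
→ 2024-04-22 04:43 LJG

2024-04-22 04:43 LJG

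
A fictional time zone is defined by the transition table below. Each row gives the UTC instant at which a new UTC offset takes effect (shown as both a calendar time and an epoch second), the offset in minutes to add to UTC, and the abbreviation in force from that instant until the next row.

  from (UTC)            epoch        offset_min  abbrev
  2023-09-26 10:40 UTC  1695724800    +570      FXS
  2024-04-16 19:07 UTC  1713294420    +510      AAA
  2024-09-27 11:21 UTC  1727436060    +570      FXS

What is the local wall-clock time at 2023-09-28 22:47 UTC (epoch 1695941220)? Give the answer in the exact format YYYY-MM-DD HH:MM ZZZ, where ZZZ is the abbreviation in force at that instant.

2023-09-29 08:17 FXS

Query: 2023-09-28 22:47 UTC
Rule 1/3 (FXS, +09:30): 2023-09-26 10:40 UTC ≤ query < 2024-04-16 19:07 UTC
22·60 + 47 + 570 = 1937 min
1937 = 1·1440 + 497; 497 = 8·60 + 17 → 08:17, 2023-09-28 + 1 day = 2023-09-29
→ 2023-09-29 08:17 FXS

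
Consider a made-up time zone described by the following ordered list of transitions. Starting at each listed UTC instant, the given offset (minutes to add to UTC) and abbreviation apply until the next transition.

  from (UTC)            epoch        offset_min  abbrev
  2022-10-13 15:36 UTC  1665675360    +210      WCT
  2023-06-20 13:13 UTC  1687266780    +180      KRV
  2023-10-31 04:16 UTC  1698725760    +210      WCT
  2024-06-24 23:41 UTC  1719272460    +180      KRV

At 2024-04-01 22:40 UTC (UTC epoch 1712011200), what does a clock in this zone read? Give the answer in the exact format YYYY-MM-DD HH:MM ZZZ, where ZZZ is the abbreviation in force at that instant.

2024-04-02 02:10 WCT

Query: 2024-04-01 22:40 UTC
Rule 3/4 (WCT, +03:30): 2023-10-31 04:16 UTC ≤ query < 2024-06-24 23:41 UTC
22·60 + 40 + 210 = 1570 min
1570 = 1·1440 + 130; 130 = 2·60 + 10 → 02:10, 2024-04-01 + 1 day = 2024-04-02
→ 2024-04-02 02:10 WCT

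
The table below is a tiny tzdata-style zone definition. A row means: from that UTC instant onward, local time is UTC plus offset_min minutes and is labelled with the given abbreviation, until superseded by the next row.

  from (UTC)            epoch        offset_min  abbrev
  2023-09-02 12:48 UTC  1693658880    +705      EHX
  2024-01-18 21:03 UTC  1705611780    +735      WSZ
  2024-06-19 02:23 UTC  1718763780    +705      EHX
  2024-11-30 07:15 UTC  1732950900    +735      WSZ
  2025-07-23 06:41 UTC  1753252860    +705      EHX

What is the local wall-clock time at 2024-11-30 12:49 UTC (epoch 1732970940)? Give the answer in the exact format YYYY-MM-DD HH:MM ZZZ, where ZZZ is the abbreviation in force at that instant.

2024-12-01 01:04 WSZ

Query: 2024-11-30 12:49 UTC
Rule 4/5 (WSZ, +12:15): 2024-11-30 07:15 UTC ≤ query < 2025-07-23 06:41 UTC
12·60 + 49 + 735 = 1504 min
1504 = 1·1440 + 64; 64 = 1·60 + 4 → 01:04, 2024-11-30 + 1 day = 2024-12-01
→ 2024-12-01 01:04 WSZ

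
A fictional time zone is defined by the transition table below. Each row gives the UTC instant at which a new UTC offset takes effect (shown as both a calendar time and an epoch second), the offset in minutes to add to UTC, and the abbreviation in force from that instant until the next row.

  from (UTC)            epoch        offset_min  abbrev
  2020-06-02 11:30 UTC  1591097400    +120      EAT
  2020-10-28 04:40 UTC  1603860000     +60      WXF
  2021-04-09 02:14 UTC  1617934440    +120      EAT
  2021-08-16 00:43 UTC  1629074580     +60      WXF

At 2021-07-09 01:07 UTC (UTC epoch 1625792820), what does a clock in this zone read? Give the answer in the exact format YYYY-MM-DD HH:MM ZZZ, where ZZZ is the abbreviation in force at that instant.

2021-07-09 03:07 EAT

Query: 2021-07-09 01:07 UTC
Rule 3/4 (EAT, +02:00): 2021-04-09 02:14 UTC ≤ query < 2021-08-16 00:43 UTC
1·60 + 7 + 120 = 187 min
187 = 0·1440 + 187; 187 = 3·60 + 7 → 03:07, same day
→ 2021-07-09 03:07 EAT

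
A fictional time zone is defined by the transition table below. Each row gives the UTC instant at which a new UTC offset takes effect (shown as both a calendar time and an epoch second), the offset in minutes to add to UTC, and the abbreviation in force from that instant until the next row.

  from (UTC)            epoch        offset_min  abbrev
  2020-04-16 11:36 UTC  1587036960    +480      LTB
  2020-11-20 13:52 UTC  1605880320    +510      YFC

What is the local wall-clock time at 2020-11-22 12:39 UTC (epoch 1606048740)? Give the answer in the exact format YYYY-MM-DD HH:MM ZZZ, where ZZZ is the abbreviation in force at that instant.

2020-11-22 21:09 YFC

Query: 2020-11-22 12:39 UTC
Rule 2/2 (YFC, +08:30): 2020-11-20 13:52 UTC ≤ query < +∞
12·60 + 39 + 510 = 1269 min
1269 = 0·1440 + 1269; 1269 = 21·60 + 9 → 21:09, same day
→ 2020-11-22 21:09 YFC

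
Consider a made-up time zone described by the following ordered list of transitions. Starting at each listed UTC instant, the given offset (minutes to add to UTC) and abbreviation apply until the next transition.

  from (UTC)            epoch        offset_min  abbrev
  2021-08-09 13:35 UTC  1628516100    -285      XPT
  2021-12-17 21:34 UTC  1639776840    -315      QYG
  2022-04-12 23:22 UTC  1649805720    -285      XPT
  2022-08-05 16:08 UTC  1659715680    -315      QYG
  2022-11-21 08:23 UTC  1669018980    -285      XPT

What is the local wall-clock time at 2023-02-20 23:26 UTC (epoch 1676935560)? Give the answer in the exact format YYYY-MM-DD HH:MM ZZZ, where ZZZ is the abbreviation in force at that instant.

Query: 2023-02-20 23:26 UTC
Rule 5/5 (XPT, -04:45): 2022-11-21 08:23 UTC ≤ query < +∞
23·60 + 26 - 285 = 1121 min
1121 = 0·1440 + 1121; 1121 = 18·60 + 41 → 18:41, same day
→ 2023-02-20 18:41 XPT

2023-02-20 18:41 XPT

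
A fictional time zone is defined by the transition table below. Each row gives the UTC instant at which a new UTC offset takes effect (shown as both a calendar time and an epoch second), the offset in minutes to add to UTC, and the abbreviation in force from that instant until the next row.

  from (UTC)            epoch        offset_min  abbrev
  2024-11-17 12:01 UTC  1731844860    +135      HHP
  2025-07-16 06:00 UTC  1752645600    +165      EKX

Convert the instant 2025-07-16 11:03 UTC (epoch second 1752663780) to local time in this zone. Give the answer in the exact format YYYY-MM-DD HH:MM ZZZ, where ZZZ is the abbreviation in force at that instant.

2025-07-16 13:48 EKX

Query: 2025-07-16 11:03 UTC
Rule 2/2 (EKX, +02:45): 2025-07-16 06:00 UTC ≤ query < +∞
11·60 + 3 + 165 = 828 min
828 = 0·1440 + 828; 828 = 13·60 + 48 → 13:48, same day
→ 2025-07-16 13:48 EKX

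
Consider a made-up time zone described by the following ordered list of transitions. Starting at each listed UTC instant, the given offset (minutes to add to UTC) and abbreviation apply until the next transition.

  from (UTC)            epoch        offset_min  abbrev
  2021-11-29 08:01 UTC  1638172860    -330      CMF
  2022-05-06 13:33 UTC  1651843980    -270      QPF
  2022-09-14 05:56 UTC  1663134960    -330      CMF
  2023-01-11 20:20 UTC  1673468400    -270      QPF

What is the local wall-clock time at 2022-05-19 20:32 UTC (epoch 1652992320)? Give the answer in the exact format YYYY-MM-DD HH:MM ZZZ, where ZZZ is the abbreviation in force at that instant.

Query: 2022-05-19 20:32 UTC
Rule 2/4 (QPF, -04:30): 2022-05-06 13:33 UTC ≤ query < 2022-09-14 05:56 UTC
20·60 + 32 - 270 = 962 min
962 = 0·1440 + 962; 962 = 16·60 + 2 → 16:02, same day
→ 2022-05-19 16:02 QPF

2022-05-19 16:02 QPF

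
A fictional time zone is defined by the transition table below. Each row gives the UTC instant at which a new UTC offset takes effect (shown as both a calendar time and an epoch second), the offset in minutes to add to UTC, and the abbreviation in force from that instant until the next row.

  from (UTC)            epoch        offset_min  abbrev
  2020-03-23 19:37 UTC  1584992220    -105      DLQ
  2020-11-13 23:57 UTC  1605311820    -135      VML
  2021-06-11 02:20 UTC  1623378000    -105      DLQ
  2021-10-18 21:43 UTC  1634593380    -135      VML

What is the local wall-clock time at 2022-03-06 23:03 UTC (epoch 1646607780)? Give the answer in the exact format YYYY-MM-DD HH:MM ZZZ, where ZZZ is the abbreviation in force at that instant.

Query: 2022-03-06 23:03 UTC
Rule 4/4 (VML, -02:15): 2021-10-18 21:43 UTC ≤ query < +∞
23·60 + 3 - 135 = 1248 min
1248 = 0·1440 + 1248; 1248 = 20·60 + 48 → 20:48, same day
→ 2022-03-06 20:48 VML

2022-03-06 20:48 VML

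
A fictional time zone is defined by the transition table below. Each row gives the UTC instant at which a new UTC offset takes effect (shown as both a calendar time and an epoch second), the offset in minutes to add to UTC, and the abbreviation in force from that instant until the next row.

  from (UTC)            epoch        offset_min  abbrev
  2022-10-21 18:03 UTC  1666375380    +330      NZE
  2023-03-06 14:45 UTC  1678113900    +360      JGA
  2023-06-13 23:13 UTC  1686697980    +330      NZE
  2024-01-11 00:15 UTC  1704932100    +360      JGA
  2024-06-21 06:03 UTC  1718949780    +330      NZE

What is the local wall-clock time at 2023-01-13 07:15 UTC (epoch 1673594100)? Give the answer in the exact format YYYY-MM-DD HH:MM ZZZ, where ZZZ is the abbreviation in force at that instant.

2023-01-13 12:45 NZE

Query: 2023-01-13 07:15 UTC
Rule 1/5 (NZE, +05:30): 2022-10-21 18:03 UTC ≤ query < 2023-03-06 14:45 UTC
7·60 + 15 + 330 = 765 min
765 = 0·1440 + 765; 765 = 12·60 + 45 → 12:45, same day
→ 2023-01-13 12:45 NZE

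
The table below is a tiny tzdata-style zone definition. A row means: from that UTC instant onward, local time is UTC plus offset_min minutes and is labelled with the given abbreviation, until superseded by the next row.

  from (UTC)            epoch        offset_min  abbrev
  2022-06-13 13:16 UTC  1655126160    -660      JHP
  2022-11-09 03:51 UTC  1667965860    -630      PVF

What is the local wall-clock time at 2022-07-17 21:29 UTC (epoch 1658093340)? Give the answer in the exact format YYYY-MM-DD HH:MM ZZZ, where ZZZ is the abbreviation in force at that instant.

2022-07-17 10:29 JHP

Query: 2022-07-17 21:29 UTC
Rule 1/2 (JHP, -11:00): 2022-06-13 13:16 UTC ≤ query < 2022-11-09 03:51 UTC
21·60 + 29 - 660 = 629 min
629 = 0·1440 + 629; 629 = 10·60 + 29 → 10:29, same day
→ 2022-07-17 10:29 JHP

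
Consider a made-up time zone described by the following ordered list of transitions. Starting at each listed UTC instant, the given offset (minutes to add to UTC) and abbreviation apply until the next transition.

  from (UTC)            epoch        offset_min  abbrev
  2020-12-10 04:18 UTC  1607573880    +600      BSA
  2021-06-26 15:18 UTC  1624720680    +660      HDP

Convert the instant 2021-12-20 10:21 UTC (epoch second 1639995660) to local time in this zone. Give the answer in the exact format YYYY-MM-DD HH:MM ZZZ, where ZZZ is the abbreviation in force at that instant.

2021-12-20 21:21 HDP

Query: 2021-12-20 10:21 UTC
Rule 2/2 (HDP, +11:00): 2021-06-26 15:18 UTC ≤ query < +∞
10·60 + 21 + 660 = 1281 min
1281 = 0·1440 + 1281; 1281 = 21·60 + 21 → 21:21, same day
→ 2021-12-20 21:21 HDP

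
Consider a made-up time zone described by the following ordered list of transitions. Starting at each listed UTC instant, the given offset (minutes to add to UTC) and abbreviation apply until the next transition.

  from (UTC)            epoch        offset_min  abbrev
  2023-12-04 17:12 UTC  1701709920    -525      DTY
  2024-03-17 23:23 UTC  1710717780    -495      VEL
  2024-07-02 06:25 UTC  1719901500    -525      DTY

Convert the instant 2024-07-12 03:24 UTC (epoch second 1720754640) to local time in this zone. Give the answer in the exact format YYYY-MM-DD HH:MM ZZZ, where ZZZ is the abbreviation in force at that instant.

Query: 2024-07-12 03:24 UTC
Rule 3/3 (DTY, -08:45): 2024-07-02 06:25 UTC ≤ query < +∞
3·60 + 24 - 525 = -321 min
-321 = -1·1440 + 1119; 1119 = 18·60 + 39 → 18:39, 2024-07-12 - 1 day = 2024-07-11
→ 2024-07-11 18:39 DTY

2024-07-11 18:39 DTY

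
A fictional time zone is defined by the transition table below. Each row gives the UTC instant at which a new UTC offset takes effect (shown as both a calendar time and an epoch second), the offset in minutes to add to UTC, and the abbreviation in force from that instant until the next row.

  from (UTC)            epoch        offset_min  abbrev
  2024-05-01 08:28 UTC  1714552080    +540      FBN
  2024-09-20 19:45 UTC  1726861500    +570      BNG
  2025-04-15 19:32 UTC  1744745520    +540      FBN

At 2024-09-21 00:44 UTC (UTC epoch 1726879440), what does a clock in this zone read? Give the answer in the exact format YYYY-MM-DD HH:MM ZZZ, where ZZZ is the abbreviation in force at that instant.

2024-09-21 10:14 BNG

Query: 2024-09-21 00:44 UTC
Rule 2/3 (BNG, +09:30): 2024-09-20 19:45 UTC ≤ query < 2025-04-15 19:32 UTC
0·60 + 44 + 570 = 614 min
614 = 0·1440 + 614; 614 = 10·60 + 14 → 10:14, same day
→ 2024-09-21 10:14 BNG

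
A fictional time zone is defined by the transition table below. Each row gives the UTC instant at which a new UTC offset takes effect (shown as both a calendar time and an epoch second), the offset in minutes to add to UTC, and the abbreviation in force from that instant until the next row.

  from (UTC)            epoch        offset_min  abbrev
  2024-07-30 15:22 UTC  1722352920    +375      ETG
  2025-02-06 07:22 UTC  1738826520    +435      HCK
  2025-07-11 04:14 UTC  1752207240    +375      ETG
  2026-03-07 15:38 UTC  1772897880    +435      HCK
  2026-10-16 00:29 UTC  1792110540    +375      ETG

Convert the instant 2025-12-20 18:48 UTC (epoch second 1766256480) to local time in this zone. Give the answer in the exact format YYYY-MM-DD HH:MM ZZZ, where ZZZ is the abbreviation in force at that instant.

Query: 2025-12-20 18:48 UTC
Rule 3/5 (ETG, +06:15): 2025-07-11 04:14 UTC ≤ query < 2026-03-07 15:38 UTC
18·60 + 48 + 375 = 1503 min
1503 = 1·1440 + 63; 63 = 1·60 + 3 → 01:03, 2025-12-20 + 1 day = 2025-12-21
→ 2025-12-21 01:03 ETG

2025-12-21 01:03 ETG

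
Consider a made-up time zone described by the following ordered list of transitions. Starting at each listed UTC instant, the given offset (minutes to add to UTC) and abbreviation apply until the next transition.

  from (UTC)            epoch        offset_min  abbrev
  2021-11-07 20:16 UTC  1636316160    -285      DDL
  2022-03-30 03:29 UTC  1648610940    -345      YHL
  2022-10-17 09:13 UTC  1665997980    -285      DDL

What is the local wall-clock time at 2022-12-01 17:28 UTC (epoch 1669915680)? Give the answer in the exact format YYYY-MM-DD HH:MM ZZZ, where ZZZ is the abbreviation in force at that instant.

2022-12-01 12:43 DDL

Query: 2022-12-01 17:28 UTC
Rule 3/3 (DDL, -04:45): 2022-10-17 09:13 UTC ≤ query < +∞
17·60 + 28 - 285 = 763 min
763 = 0·1440 + 763; 763 = 12·60 + 43 → 12:43, same day
→ 2022-12-01 12:43 DDL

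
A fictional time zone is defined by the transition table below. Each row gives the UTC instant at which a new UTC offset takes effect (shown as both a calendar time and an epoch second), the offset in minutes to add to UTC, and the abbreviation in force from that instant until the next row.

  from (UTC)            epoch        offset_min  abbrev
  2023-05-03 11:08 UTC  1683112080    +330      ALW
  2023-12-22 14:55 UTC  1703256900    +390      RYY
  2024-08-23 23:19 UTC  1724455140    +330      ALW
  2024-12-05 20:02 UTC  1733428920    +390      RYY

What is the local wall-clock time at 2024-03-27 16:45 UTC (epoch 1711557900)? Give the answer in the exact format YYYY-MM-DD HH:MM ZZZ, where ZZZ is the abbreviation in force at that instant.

Query: 2024-03-27 16:45 UTC
Rule 2/4 (RYY, +06:30): 2023-12-22 14:55 UTC ≤ query < 2024-08-23 23:19 UTC
16·60 + 45 + 390 = 1395 min
1395 = 0·1440 + 1395; 1395 = 23·60 + 15 → 23:15, same day
→ 2024-03-27 23:15 RYY

2024-03-27 23:15 RYY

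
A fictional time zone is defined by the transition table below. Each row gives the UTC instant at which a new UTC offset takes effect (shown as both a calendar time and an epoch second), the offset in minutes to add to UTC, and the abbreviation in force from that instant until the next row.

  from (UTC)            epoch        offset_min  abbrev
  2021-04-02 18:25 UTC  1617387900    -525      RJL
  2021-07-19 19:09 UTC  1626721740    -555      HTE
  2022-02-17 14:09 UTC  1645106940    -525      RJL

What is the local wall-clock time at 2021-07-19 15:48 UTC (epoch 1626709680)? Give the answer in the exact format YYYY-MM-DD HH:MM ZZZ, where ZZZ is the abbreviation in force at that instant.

2021-07-19 07:03 RJL

Query: 2021-07-19 15:48 UTC
Rule 1/3 (RJL, -08:45): 2021-04-02 18:25 UTC ≤ query < 2021-07-19 19:09 UTC
15·60 + 48 - 525 = 423 min
423 = 0·1440 + 423; 423 = 7·60 + 3 → 07:03, same day
→ 2021-07-19 07:03 RJL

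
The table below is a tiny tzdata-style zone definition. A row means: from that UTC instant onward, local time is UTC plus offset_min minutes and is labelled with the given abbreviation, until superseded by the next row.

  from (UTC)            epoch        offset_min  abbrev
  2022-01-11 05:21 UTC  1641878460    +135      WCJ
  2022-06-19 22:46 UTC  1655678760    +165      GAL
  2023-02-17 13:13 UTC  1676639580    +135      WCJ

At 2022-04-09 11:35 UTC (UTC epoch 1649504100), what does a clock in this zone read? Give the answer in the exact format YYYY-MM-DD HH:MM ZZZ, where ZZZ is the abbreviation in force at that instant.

2022-04-09 13:50 WCJ

Query: 2022-04-09 11:35 UTC
Rule 1/3 (WCJ, +02:15): 2022-01-11 05:21 UTC ≤ query < 2022-06-19 22:46 UTC
11·60 + 35 + 135 = 830 min
830 = 0·1440 + 830; 830 = 13·60 + 50 → 13:50, same day
→ 2022-04-09 13:50 WCJ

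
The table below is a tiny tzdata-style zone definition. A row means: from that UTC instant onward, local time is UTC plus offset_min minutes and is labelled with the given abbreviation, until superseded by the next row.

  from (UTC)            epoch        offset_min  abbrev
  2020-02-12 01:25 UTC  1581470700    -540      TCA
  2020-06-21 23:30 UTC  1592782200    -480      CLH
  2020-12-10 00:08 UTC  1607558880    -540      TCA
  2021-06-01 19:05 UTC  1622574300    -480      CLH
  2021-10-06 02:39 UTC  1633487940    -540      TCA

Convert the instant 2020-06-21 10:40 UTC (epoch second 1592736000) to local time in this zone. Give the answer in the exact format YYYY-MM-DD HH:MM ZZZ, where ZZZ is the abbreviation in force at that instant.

2020-06-21 01:40 TCA

Query: 2020-06-21 10:40 UTC
Rule 1/5 (TCA, -09:00): 2020-02-12 01:25 UTC ≤ query < 2020-06-21 23:30 UTC
10·60 + 40 - 540 = 100 min
100 = 0·1440 + 100; 100 = 1·60 + 40 → 01:40, same day
→ 2020-06-21 01:40 TCA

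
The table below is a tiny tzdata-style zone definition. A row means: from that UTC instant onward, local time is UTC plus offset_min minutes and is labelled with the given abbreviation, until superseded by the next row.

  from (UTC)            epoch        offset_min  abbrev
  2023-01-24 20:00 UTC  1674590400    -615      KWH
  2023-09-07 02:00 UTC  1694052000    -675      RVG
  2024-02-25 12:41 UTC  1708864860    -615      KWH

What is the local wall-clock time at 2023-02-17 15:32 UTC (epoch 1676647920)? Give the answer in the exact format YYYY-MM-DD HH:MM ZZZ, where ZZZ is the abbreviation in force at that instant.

2023-02-17 05:17 KWH

Query: 2023-02-17 15:32 UTC
Rule 1/3 (KWH, -10:15): 2023-01-24 20:00 UTC ≤ query < 2023-09-07 02:00 UTC
15·60 + 32 - 615 = 317 min
317 = 0·1440 + 317; 317 = 5·60 + 17 → 05:17, same day
→ 2023-02-17 05:17 KWH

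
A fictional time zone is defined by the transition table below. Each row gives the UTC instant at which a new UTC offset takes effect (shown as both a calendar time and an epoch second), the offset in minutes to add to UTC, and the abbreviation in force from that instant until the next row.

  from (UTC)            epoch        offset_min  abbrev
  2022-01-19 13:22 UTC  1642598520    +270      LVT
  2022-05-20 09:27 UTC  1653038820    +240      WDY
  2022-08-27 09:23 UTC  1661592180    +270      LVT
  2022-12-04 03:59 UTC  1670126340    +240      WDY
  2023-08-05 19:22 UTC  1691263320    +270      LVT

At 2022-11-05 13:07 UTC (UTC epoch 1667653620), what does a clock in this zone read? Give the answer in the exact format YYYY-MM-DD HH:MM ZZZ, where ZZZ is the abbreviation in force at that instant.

Query: 2022-11-05 13:07 UTC
Rule 3/5 (LVT, +04:30): 2022-08-27 09:23 UTC ≤ query < 2022-12-04 03:59 UTC
13·60 + 7 + 270 = 1057 min
1057 = 0·1440 + 1057; 1057 = 17·60 + 37 → 17:37, same day
→ 2022-11-05 17:37 LVT

2022-11-05 17:37 LVT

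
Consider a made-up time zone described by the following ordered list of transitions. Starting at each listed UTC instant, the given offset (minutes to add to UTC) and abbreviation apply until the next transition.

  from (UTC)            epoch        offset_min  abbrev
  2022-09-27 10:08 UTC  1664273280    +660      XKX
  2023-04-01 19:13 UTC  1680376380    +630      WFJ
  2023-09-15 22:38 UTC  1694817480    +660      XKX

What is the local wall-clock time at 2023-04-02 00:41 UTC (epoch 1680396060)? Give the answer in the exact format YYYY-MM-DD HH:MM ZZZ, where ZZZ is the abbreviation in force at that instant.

Query: 2023-04-02 00:41 UTC
Rule 2/3 (WFJ, +10:30): 2023-04-01 19:13 UTC ≤ query < 2023-09-15 22:38 UTC
0·60 + 41 + 630 = 671 min
671 = 0·1440 + 671; 671 = 11·60 + 11 → 11:11, same day
→ 2023-04-02 11:11 WFJ

2023-04-02 11:11 WFJ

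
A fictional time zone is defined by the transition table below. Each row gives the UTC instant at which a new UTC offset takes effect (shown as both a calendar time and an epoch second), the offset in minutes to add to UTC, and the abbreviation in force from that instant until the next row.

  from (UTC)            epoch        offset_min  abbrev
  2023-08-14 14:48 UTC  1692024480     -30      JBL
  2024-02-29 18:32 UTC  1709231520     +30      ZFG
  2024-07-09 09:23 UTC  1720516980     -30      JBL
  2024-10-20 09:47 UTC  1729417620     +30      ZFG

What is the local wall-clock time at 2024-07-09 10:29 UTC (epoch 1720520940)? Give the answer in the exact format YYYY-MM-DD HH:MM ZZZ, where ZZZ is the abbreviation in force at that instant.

Query: 2024-07-09 10:29 UTC
Rule 3/4 (JBL, -00:30): 2024-07-09 09:23 UTC ≤ query < 2024-10-20 09:47 UTC
10·60 + 29 - 30 = 599 min
599 = 0·1440 + 599; 599 = 9·60 + 59 → 09:59, same day
→ 2024-07-09 09:59 JBL

2024-07-09 09:59 JBL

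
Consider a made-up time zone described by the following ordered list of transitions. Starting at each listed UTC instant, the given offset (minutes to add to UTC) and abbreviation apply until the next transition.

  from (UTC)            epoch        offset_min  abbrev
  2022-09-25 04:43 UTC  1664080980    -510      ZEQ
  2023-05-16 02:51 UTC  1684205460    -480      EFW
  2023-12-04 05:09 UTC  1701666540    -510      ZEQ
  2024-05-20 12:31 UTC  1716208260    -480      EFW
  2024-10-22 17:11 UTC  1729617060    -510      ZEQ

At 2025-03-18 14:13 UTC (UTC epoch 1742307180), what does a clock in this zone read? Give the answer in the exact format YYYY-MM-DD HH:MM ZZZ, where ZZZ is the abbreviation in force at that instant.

Query: 2025-03-18 14:13 UTC
Rule 5/5 (ZEQ, -08:30): 2024-10-22 17:11 UTC ≤ query < +∞
14·60 + 13 - 510 = 343 min
343 = 0·1440 + 343; 343 = 5·60 + 43 → 05:43, same day
→ 2025-03-18 05:43 ZEQ

2025-03-18 05:43 ZEQ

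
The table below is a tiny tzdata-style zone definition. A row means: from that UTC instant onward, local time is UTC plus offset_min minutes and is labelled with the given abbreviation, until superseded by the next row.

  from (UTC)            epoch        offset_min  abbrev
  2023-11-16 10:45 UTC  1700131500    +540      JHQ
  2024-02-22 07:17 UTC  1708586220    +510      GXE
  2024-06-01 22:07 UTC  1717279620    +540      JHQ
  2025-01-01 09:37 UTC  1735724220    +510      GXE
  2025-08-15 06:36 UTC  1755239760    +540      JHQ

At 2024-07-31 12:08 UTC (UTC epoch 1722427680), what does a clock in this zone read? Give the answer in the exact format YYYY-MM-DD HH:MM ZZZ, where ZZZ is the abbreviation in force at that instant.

Query: 2024-07-31 12:08 UTC
Rule 3/5 (JHQ, +09:00): 2024-06-01 22:07 UTC ≤ query < 2025-01-01 09:37 UTC
12·60 + 8 + 540 = 1268 min
1268 = 0·1440 + 1268; 1268 = 21·60 + 8 → 21:08, same day
→ 2024-07-31 21:08 JHQ

2024-07-31 21:08 JHQ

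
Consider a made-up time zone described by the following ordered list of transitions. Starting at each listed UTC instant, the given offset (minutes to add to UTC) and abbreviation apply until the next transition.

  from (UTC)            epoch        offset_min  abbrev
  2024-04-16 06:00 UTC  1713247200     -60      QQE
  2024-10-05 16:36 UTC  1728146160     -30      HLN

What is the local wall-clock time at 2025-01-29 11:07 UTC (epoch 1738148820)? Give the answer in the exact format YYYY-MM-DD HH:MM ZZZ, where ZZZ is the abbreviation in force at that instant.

2025-01-29 10:37 HLN

Query: 2025-01-29 11:07 UTC
Rule 2/2 (HLN, -00:30): 2024-10-05 16:36 UTC ≤ query < +∞
11·60 + 7 - 30 = 637 min
637 = 0·1440 + 637; 637 = 10·60 + 37 → 10:37, same day
→ 2025-01-29 10:37 HLN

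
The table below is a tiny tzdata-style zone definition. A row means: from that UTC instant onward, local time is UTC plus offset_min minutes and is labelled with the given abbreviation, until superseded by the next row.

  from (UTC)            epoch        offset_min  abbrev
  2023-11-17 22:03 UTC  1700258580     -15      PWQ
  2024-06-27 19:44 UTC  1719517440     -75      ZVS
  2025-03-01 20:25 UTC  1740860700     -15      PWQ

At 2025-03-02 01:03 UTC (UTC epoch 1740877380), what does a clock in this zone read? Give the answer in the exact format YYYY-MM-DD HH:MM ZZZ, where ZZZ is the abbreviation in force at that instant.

Query: 2025-03-02 01:03 UTC
Rule 3/3 (PWQ, -00:15): 2025-03-01 20:25 UTC ≤ query < +∞
1·60 + 3 - 15 = 48 min
48 = 0·1440 + 48; 48 = 0·60 + 48 → 00:48, same day
→ 2025-03-02 00:48 PWQ

2025-03-02 00:48 PWQ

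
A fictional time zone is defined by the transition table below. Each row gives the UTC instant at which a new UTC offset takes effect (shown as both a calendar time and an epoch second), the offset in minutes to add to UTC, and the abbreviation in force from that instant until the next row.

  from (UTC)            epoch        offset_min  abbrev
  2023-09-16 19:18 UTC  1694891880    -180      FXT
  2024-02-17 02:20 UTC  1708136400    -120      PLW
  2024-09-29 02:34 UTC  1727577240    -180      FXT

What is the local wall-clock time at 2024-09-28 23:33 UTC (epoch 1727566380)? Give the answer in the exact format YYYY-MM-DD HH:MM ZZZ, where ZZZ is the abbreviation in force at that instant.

Query: 2024-09-28 23:33 UTC
Rule 2/3 (PLW, -02:00): 2024-02-17 02:20 UTC ≤ query < 2024-09-29 02:34 UTC
23·60 + 33 - 120 = 1293 min
1293 = 0·1440 + 1293; 1293 = 21·60 + 33 → 21:33, same day
→ 2024-09-28 21:33 PLW

2024-09-28 21:33 PLW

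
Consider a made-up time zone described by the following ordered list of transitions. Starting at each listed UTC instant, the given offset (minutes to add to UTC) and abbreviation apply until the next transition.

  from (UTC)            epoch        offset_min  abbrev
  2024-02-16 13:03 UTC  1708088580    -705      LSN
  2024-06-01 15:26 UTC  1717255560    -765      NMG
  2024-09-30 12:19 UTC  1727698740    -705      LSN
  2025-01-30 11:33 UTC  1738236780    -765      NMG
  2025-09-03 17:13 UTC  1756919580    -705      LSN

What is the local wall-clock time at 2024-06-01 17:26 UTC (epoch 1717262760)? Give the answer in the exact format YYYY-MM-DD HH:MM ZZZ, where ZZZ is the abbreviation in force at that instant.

Query: 2024-06-01 17:26 UTC
Rule 2/5 (NMG, -12:45): 2024-06-01 15:26 UTC ≤ query < 2024-09-30 12:19 UTC
17·60 + 26 - 765 = 281 min
281 = 0·1440 + 281; 281 = 4·60 + 41 → 04:41, same day
→ 2024-06-01 04:41 NMG

2024-06-01 04:41 NMG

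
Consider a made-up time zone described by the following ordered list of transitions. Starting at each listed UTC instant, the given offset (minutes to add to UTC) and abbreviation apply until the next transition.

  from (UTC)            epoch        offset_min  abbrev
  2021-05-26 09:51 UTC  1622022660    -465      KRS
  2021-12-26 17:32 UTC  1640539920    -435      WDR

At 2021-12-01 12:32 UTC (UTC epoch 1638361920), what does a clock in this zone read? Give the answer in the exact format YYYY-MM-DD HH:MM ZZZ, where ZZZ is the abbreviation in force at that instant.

Query: 2021-12-01 12:32 UTC
Rule 1/2 (KRS, -07:45): 2021-05-26 09:51 UTC ≤ query < 2021-12-26 17:32 UTC
12·60 + 32 - 465 = 287 min
287 = 0·1440 + 287; 287 = 4·60 + 47 → 04:47, same day
→ 2021-12-01 04:47 KRS

2021-12-01 04:47 KRS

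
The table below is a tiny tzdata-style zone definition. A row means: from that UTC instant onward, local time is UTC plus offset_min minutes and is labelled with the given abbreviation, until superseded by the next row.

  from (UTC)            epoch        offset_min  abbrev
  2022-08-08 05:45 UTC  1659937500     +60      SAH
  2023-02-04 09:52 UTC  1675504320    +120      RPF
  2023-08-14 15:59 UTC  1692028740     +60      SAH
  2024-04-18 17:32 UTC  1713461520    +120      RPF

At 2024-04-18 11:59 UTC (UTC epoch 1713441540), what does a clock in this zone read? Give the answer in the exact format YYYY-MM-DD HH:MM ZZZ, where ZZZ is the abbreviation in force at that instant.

2024-04-18 12:59 SAH

Query: 2024-04-18 11:59 UTC
Rule 3/4 (SAH, +01:00): 2023-08-14 15:59 UTC ≤ query < 2024-04-18 17:32 UTC
11·60 + 59 + 60 = 779 min
779 = 0·1440 + 779; 779 = 12·60 + 59 → 12:59, same day
→ 2024-04-18 12:59 SAH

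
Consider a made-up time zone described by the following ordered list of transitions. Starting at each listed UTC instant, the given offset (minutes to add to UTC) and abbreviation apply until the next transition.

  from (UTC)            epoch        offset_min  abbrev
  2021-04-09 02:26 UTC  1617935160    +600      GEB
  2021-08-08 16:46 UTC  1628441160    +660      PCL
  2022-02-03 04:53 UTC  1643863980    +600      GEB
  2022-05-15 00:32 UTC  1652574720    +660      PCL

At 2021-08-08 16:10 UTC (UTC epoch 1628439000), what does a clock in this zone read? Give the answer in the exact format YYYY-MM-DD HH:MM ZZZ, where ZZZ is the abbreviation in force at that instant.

2021-08-09 02:10 GEB

Query: 2021-08-08 16:10 UTC
Rule 1/4 (GEB, +10:00): 2021-04-09 02:26 UTC ≤ query < 2021-08-08 16:46 UTC
16·60 + 10 + 600 = 1570 min
1570 = 1·1440 + 130; 130 = 2·60 + 10 → 02:10, 2021-08-08 + 1 day = 2021-08-09
→ 2021-08-09 02:10 GEB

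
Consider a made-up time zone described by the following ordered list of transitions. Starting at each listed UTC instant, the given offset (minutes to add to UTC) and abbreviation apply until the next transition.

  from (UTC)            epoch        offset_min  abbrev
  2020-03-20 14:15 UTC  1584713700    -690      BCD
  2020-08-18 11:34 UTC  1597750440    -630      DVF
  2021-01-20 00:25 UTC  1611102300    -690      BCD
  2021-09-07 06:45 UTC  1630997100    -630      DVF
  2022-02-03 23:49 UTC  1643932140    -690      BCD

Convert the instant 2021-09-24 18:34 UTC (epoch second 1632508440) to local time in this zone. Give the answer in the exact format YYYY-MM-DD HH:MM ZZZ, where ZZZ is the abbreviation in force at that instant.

2021-09-24 08:04 DVF

Query: 2021-09-24 18:34 UTC
Rule 4/5 (DVF, -10:30): 2021-09-07 06:45 UTC ≤ query < 2022-02-03 23:49 UTC
18·60 + 34 - 630 = 484 min
484 = 0·1440 + 484; 484 = 8·60 + 4 → 08:04, same day
→ 2021-09-24 08:04 DVF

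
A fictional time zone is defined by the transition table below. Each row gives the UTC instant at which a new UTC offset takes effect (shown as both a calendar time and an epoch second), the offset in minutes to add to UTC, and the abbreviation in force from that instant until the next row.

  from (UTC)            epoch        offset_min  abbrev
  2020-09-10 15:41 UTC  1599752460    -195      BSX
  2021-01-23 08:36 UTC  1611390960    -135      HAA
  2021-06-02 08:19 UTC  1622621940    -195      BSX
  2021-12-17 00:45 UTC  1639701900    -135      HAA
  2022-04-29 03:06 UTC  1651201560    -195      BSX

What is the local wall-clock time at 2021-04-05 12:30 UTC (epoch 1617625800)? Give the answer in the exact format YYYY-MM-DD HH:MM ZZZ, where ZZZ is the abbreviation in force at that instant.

2021-04-05 10:15 HAA

Query: 2021-04-05 12:30 UTC
Rule 2/5 (HAA, -02:15): 2021-01-23 08:36 UTC ≤ query < 2021-06-02 08:19 UTC
12·60 + 30 - 135 = 615 min
615 = 0·1440 + 615; 615 = 10·60 + 15 → 10:15, same day
→ 2021-04-05 10:15 HAA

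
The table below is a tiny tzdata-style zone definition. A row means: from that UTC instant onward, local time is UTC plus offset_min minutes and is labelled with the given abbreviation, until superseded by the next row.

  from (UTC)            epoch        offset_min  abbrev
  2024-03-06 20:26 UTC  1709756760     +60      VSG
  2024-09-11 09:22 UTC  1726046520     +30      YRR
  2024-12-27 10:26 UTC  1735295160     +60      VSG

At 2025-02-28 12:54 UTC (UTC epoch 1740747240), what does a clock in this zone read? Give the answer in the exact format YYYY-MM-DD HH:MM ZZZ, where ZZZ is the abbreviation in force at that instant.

Query: 2025-02-28 12:54 UTC
Rule 3/3 (VSG, +01:00): 2024-12-27 10:26 UTC ≤ query < +∞
12·60 + 54 + 60 = 834 min
834 = 0·1440 + 834; 834 = 13·60 + 54 → 13:54, same day
→ 2025-02-28 13:54 VSG

2025-02-28 13:54 VSG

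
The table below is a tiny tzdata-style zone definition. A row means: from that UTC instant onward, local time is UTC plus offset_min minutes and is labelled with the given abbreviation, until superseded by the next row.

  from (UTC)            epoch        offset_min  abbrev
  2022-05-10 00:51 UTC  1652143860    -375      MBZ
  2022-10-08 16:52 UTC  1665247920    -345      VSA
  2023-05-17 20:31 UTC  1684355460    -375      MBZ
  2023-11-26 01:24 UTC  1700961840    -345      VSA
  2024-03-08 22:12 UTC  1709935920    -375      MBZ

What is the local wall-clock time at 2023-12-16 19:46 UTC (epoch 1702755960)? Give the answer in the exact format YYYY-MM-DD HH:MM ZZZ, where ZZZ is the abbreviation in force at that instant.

Query: 2023-12-16 19:46 UTC
Rule 4/5 (VSA, -05:45): 2023-11-26 01:24 UTC ≤ query < 2024-03-08 22:12 UTC
19·60 + 46 - 345 = 841 min
841 = 0·1440 + 841; 841 = 14·60 + 1 → 14:01, same day
→ 2023-12-16 14:01 VSA

2023-12-16 14:01 VSA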